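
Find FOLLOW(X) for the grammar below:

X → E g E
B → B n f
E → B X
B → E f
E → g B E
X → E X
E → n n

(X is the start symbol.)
{ $, 'f', 'g', 'n' }

To compute FOLLOW(X), find every occurrence of X on a right-hand side N → α X β: add FIRST(β) \ {ε}, and if β is empty or nullable also add FOLLOW(N). Iterate to a fixed point.

X is the start symbol, so $ ∈ FOLLOW(X).
In E → B X: X is at the end, add FOLLOW(E)
In X → E X: X is at the end; this adds FOLLOW(X) to itself — nothing new

The FOLLOW sets referred to above (computed the same way, to a fixed point):
  FOLLOW(E) = { $, 'f', 'g', 'n' }

Taking the union: FOLLOW(X) = { $, 'f', 'g', 'n' }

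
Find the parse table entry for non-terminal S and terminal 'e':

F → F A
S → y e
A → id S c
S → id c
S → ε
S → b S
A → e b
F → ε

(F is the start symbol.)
To find M[S, 'e'], we find productions for S where 'e' is in the predict set (PREDICT(N → α) = (FIRST(α) \ {ε}) ∪ (FOLLOW(N) if α ⇒* ε)).

Relevant sets:
  FOLLOW(S) = { 'c' }

S → y e: PREDICT = { 'y' }
S → id c: PREDICT = { 'id' }
S → ε: PREDICT = { 'c' }
S → b S: PREDICT = { 'b' }

M[S, 'e'] is empty (no production applies)

Answer: Empty (error entry)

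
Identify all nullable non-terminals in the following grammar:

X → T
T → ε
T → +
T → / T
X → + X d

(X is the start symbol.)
{ 'T', 'X' }

A non-terminal is nullable if it can derive ε (the empty string): either it has an ε-production, or it has a production whose right-hand side consists entirely of nullable non-terminals.

ε-productions: T → ε
So T is immediately nullable.
X → T: every symbol on the right is nullable, so X is nullable too.
Every non-terminal is now nullable.
Nullable = { 'T', 'X' }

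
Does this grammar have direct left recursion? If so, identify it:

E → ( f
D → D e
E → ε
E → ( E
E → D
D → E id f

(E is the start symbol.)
Direct left recursion occurs when N → N α for some non-terminal N (the right-hand side begins with the left-hand side itself).

E → ( f: starts with '('
D → D e: LEFT RECURSIVE (starts with D)
E → ε: starts with ε
E → ( E: starts with '('
E → D: starts with D
D → E id f: starts with E

The grammar has direct left recursion on: D.

Answer: Yes, D is left-recursive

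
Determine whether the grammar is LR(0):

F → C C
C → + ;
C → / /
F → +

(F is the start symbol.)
Augment with F' → F and build the canonical LR(0) collection (I0 = CLOSURE({[F' → . F]}), then GOTO on every symbol after a dot until no new states appear). It has 9 states:
  I0: { [C → . + ;], [C → . / /], [F → . +], [F → . C C], [F' → . F] }  — shift
  I1: { [C → + . ;], [F → + .] }  — shift, reduce
  I2: { [C → / . /] }  — shift
  I3: { [C → . + ;], [C → . / /], [F → C . C] }  — shift
  I4: { [F' → F .] }  — accept
  I5: { [C → + . ;] }  — shift
  I6: { [F → C C .] }  — reduce
  I7: { [C → + ; .] }  — reduce
  I8: { [C → / / .] }  — reduce

Conflict in state I1:
  Shift-reduce conflict between [F → + .] and [C → + . ;]
So the grammar is NOT LR(0).

Answer: No. Shift-reduce conflict between [F → + .] and [C → + . ;]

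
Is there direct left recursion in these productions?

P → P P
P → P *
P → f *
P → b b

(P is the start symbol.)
P → P P: LEFT RECURSIVE (starts with P)
P → P *: LEFT RECURSIVE (starts with P)
P → f *: starts with f
P → b b: starts with b

The grammar has direct left recursion on: P.

Answer: Yes, P is left-recursive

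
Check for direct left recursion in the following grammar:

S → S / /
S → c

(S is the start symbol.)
Yes, S is left-recursive

Direct left recursion occurs when N → N α for some non-terminal N (the right-hand side begins with the left-hand side itself).

S → S / /: LEFT RECURSIVE (starts with S)
S → c: starts with c

The grammar has direct left recursion on: S.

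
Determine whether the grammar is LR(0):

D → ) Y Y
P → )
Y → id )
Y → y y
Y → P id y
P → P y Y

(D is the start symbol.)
Yes, the grammar is LR(0)

Augment with D' → D and build the canonical LR(0) collection (I0 = CLOSURE({[D' → . D]}), then GOTO on every symbol after a dot until no new states appear). It has 15 states:
  I0: { [D → . ) Y Y], [D' → . D] }  — shift
  I1: { [D → ) . Y Y], [P → . )], [P → . P y Y], [Y → . P id y], [Y → . id )], [Y → . y y] }  — shift
  I2: { [D' → D .] }  — accept
  I3: { [P → ) .] }  — reduce
  I4: { [P → P . y Y], [Y → P . id y] }  — shift
  I5: { [D → ) Y . Y], [P → . )], [P → . P y Y], [Y → . P id y], [Y → . id )], [Y → . y y] }  — shift
  I6: { [Y → id . )] }  — shift
  I7: { [Y → y . y] }  — shift
  I8: { [Y → y y .] }  — reduce
  I9: { [Y → id ) .] }  — reduce
  I10: { [D → ) Y Y .] }  — reduce
  I11: { [Y → P id . y] }  — shift
  I12: { [P → . )], [P → . P y Y], [P → P y . Y], [Y → . P id y], [Y → . id )], [Y → . y y] }  — shift
  I13: { [P → P y Y .] }  — reduce
  I14: { [Y → P id y .] }  — reduce

Every state is either a pure shift/goto state or contains exactly one complete item and nothing to shift — no conflicts. The grammar is LR(0).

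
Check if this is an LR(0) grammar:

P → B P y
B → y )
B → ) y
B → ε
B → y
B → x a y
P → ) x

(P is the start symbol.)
No. Shift-reduce conflict between [B → .] and [B → . ) y]

Augment with P' → P and build the canonical LR(0) collection (I0 = CLOSURE({[P' → . P]}), then GOTO on every symbol after a dot until no new states appear). It has 13 states:
  I0: { [B → . ) y], [B → . x a y], [B → . y )], [B → . y], [B → .], [P → . ) x], [P → . B P y], [P' → . P] }  — shift, reduce
  I1: { [B → ) . y], [P → ) . x] }  — shift
  I2: { [B → . ) y], [B → . x a y], [B → . y )], [B → . y], [B → .], [P → . ) x], [P → . B P y], [P → B . P y] }  — shift, reduce
  I3: { [P' → P .] }  — accept
  I4: { [B → x . a y] }  — shift
  I5: { [B → y . )], [B → y .] }  — shift, reduce
  I6: { [B → y ) .] }  — reduce
  I7: { [B → x a . y] }  — shift
  I8: { [B → x a y .] }  — reduce
  I9: { [P → B P . y] }  — shift
  I10: { [P → B P y .] }  — reduce
  I11: { [P → ) x .] }  — reduce
  I12: { [B → ) y .] }  — reduce

Conflict in state I0:
  Shift-reduce conflict between [B → .] and [B → . ) y]
So the grammar is NOT LR(0).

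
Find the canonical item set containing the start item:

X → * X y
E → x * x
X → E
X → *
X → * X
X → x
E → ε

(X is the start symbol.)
First, augment the grammar with X' → X
I₀ = CLOSURE({ [X' → . X] }):
  [X' → . X] has the dot before X: add [X → . * X y], [X → . E], [X → . *], [X → . * X], [X → . x]
  [X → . E] has the dot before E: add [E → . x * x], [E → .]
No further items can be added.

I₀ = { [E → . x * x], [E → .], [X → . * X y], [X → . * X], [X → . *], [X → . E], [X → . x], [X' → . X] }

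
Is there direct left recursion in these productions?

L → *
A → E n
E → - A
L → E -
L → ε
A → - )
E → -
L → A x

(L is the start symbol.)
Direct left recursion occurs when N → N α for some non-terminal N (the right-hand side begins with the left-hand side itself).

L → *: starts with '*'
A → E n: starts with E
E → - A: starts with '-'
L → E -: starts with E
L → ε: starts with ε
A → - ): starts with '-'
E → -: starts with '-'
L → A x: starts with A

No direct left recursion found.

Answer: No direct left recursion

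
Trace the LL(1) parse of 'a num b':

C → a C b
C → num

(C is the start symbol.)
LL(1) parsing maintains a stack (initially the start symbol over $) and the input. At each step: if the stack top is a terminal, match it against the current input token; if it is a non-terminal N, replace it with the RHS of M[N, lookahead] (the unique production whose predict set contains the lookahead).

Stack is shown with the top on the left.

Stack    Input      Action
--------------------------
C $      a num b $  output C → a C b
a C b $  a num b $  match 'a'
C b $    num b $    output C → num
num b $  num b $    match 'num'
b $      b $        match 'b'
$        $          accept

The string is accepted.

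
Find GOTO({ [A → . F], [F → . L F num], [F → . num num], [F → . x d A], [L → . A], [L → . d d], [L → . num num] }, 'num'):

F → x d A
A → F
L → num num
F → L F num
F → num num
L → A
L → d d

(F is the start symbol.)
GOTO(I, 'num') = CLOSURE({ [A → αX.β] : [A → α.Xβ] ∈ I, X = 'num' })

Items with dot before 'num', with the dot advanced:
  [F → . num num] → [F → num . num]
  [L → . num num] → [L → num . num]
Closure adds nothing (no advanced item has the dot before a non-terminal).

GOTO = { [F → num . num], [L → num . num] }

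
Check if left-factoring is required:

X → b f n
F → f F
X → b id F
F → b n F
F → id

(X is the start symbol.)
Left-factoring is needed when two productions for the same non-terminal
share a common prefix on the right-hand side.

Productions for X:
  X → b f n
  X → b id F
Productions for F:
  F → f F
  F → b n F
  F → id

Found common prefix 'b' in productions for X

Answer: Yes, X has productions with common prefix 'b'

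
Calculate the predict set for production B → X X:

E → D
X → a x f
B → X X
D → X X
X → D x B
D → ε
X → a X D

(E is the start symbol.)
PREDICT(B → X X) = (FIRST(RHS) \ {ε}) ∪ (FOLLOW(B) if ε ∈ FIRST(RHS), i.e. RHS ⇒* ε)
FIRST(X) = { 'a', 'x' }
FIRST(X X) = { 'a', 'x' }
ε ∉ FIRST(X X), so FOLLOW(B) is not added.
PREDICT(B → X X) = { 'a', 'x' }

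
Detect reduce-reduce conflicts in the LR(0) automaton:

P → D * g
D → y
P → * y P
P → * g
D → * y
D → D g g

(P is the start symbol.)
A reduce-reduce conflict occurs when an LR(0) state has two complete items [A → α .] and [B → β .] — both call for a reduction, and with no lookahead the parser cannot choose between them.

Augment with P' → P and build the canonical LR(0) collection (I0 = CLOSURE({[P' → . P]}), then GOTO on every symbol after a dot until no new states appear). It has 12 states:
  I0: { [D → . * y], [D → . D g g], [D → . y], [P → . * g], [P → . * y P], [P → . D * g], [P' → . P] }  — shift
  I1: { [D → * . y], [P → * . g], [P → * . y P] }  — shift
  I2: { [D → D . g g], [P → D . * g] }  — shift
  I3: { [P' → P .] }  — accept
  I4: { [D → y .] }  — reduce
  I5: { [P → D * . g] }  — shift
  I6: { [D → D g . g] }  — shift
  I7: { [D → D g g .] }  — reduce
  I8: { [P → D * g .] }  — reduce
  I9: { [P → * g .] }  — reduce
  I10: { [D → * y .], [D → . * y], [D → . D g g], [D → . y], [P → * y . P], [P → . * g], [P → . * y P], [P → . D * g] }  — shift, reduce
  I11: { [P → * y P .] }  — reduce

No state contains more than one complete item.

Answer: No reduce-reduce conflicts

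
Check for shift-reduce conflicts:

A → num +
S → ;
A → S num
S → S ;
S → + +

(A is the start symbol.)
A shift-reduce conflict occurs when an LR(0) state has both:
  - a complete (reduce) item [A → α .] (dot at the end), and
  - a shift item [B → β . c γ] (dot before a terminal).

Augment with A' → A and build the canonical LR(0) collection (I0 = CLOSURE({[A' → . A]}), then GOTO on every symbol after a dot until no new states appear). It has 10 states:
  I0: { [A → . S num], [A → . num +], [A' → . A], [S → . + +], [S → . ;], [S → . S ;] }  — shift
  I1: { [S → + . +] }  — shift
  I2: { [S → ; .] }  — reduce
  I3: { [A' → A .] }  — accept
  I4: { [A → S . num], [S → S . ;] }  — shift
  I5: { [A → num . +] }  — shift
  I6: { [A → num + .] }  — reduce
  I7: { [S → S ; .] }  — reduce
  I8: { [A → S num .] }  — reduce
  I9: { [S → + + .] }  — reduce

No state contains both a complete item and a shift item.

Answer: No shift-reduce conflicts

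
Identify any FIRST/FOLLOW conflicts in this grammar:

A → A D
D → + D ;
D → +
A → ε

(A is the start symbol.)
A FIRST/FOLLOW conflict occurs when a non-terminal N has a nullable alternative N → β (β ⇒* ε) and another alternative N → α with FIRST(α) ∩ FOLLOW(N) ≠ ∅: on such a lookahead the parser cannot decide between expanding α and letting N vanish via β.

Nullable non-terminals: A.
FIRST sets used below: FIRST(A) = { '+', ε }, FIRST(D) = { '+' }

A: nullable alternative(s) A → ε; FOLLOW(A) = { $, '+' }
  A → A D: FIRST \ {ε} = { '+' } — overlaps FOLLOW(A) on { '+' }: CONFLICT
  A → ε: FIRST \ {ε} = { } — this is the only nullable alternative, skip

D has no nullable alternative, so no FIRST/FOLLOW check is needed there.

So the grammar has 1 FIRST/FOLLOW conflict (marked CONFLICT above).

Answer: Yes. A → A D with FOLLOW(A) on { '+' }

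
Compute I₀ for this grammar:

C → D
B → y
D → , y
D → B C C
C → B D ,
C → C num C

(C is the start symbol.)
First, augment the grammar with C' → C
I₀ = CLOSURE({ [C' → . C] }):
  [C' → . C] has the dot before C: add [C → . D], [C → . B D ,], [C → . C num C]
  [C → . D] has the dot before D: add [D → . , y], [D → . B C C]
  [C → . B D ,] has the dot before B: add [B → . y]
No further items can be added.

I₀ = { [B → . y], [C → . B D ,], [C → . C num C], [C → . D], [C' → . C], [D → . , y], [D → . B C C] }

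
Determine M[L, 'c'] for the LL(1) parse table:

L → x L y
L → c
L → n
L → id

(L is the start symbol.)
L → c

To find M[L, 'c'], we find productions for L where 'c' is in the predict set (PREDICT(N → α) = (FIRST(α) \ {ε}) ∪ (FOLLOW(N) if α ⇒* ε)).

L → x L y: PREDICT = { 'x' }
L → c: PREDICT = { 'c' }
  'c' is in predict set, so this production goes in M[L, 'c']
L → n: PREDICT = { 'n' }
L → id: PREDICT = { 'id' }

M[L, 'c'] = L → c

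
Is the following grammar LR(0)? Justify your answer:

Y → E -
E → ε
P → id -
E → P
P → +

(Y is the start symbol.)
No. Shift-reduce conflict between [E → .] and [P → . +]

Augment with Y' → Y and build the canonical LR(0) collection (I0 = CLOSURE({[Y' → . Y]}), then GOTO on every symbol after a dot until no new states appear). It has 8 states:
  I0: { [E → . P], [E → .], [P → . +], [P → . id -], [Y → . E -], [Y' → . Y] }  — shift, reduce
  I1: { [P → + .] }  — reduce
  I2: { [Y → E . -] }  — shift
  I3: { [E → P .] }  — reduce
  I4: { [Y' → Y .] }  — accept
  I5: { [P → id . -] }  — shift
  I6: { [P → id - .] }  — reduce
  I7: { [Y → E - .] }  — reduce

Conflict in state I0:
  Shift-reduce conflict between [E → .] and [P → . +]
So the grammar is NOT LR(0).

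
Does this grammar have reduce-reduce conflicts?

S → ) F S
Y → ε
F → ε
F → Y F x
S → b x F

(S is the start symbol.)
Yes — I1: [F → .] vs [Y → .]; I4: [F → .] vs [Y → .]; I6: [F → .] vs [Y → .]

Augment with S' → S and build the canonical LR(0) collection (I0 = CLOSURE({[S' → . S]}), then GOTO on every symbol after a dot until no new states appear). It has 11 states:
  I0: { [S → . ) F S], [S → . b x F], [S' → . S] }  — shift
  I1: { [F → . Y F x], [F → .], [S → ) . F S], [Y → .] }  — 2 reduces
  I2: { [S' → S .] }  — accept
  I3: { [S → b . x F] }  — shift
  I4: { [F → . Y F x], [F → .], [S → b x . F], [Y → .] }  — 2 reduces
  I5: { [S → b x F .] }  — reduce
  I6: { [F → . Y F x], [F → .], [F → Y . F x], [Y → .] }  — 2 reduces
  I7: { [F → Y F . x] }  — shift
  I8: { [F → Y F x .] }  — reduce
  I9: { [S → ) F . S], [S → . ) F S], [S → . b x F] }  — shift
  I10: { [S → ) F S .] }  — reduce

I1 contains complete items [F → .], [Y → .] — reduce-reduce conflict.
I4 contains complete items [F → .], [Y → .] — reduce-reduce conflict.
I6 contains complete items [F → .], [Y → .] — reduce-reduce conflict.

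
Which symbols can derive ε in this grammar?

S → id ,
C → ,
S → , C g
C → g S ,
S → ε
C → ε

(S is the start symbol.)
{ 'C', 'S' }

ε-productions: S → ε, C → ε
So S, C are immediately nullable.
Every non-terminal is now nullable.
Nullable = { 'C', 'S' }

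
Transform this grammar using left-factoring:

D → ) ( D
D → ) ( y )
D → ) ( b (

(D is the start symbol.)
Left-factoring transforms A → αβ₁ | αβ₂ into A → αA' and A' → β₁ | β₂
(α is the longest common prefix among the alternatives). Repeat until
no nonterminal has two alternatives with a common prefix.

Round 1: D has alternatives sharing prefix ') ('. Introduce D': D → ) ( D'
  Add: D' → D
  Add: D' → y )
  Add: D' → b (

No remaining common prefixes — done.

Resulting grammar:
D → ) ( D'
D' → D
D' → y )
D' → b (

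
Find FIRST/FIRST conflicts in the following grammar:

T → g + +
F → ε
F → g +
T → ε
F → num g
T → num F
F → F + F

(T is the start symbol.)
FIRST sets of the non-terminals at (or reachable through a nullable prefix from) the front of some alternative:
  FIRST(F) = { '+', 'g', 'num', ε }

Productions for T:
  T → g + +: FIRST = { 'g' }
  T → ε: FIRST = { ε }
  T → num F: FIRST = { 'num' }
Productions for F:
  F → ε: FIRST = { ε }
  F → g +: FIRST = { 'g' }
  F → num g: FIRST = { 'num' }
  F → F + F: FIRST = { '+', 'g', 'num' }

Conflict for F: F → g + and F → F + F
  Overlap: { 'g' }
Conflict for F: F → num g and F → F + F
  Overlap: { 'num' }

Answer: Yes. F → g '+' / F → F '+' F on { 'g' }; F → num g / F → F '+' F on { 'num' }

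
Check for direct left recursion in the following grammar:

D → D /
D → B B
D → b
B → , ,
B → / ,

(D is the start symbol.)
Direct left recursion occurs when N → N α for some non-terminal N (the right-hand side begins with the left-hand side itself).

D → D /: LEFT RECURSIVE (starts with D)
D → B B: starts with B
D → b: starts with b
B → , ,: starts with ','
B → / ,: starts with '/'

The grammar has direct left recursion on: D.

Answer: Yes, D is left-recursive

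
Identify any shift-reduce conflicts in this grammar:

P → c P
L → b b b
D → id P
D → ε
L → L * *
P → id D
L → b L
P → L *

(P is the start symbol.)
Augment with P' → P and build the canonical LR(0) collection (I0 = CLOSURE({[P' → . P]}), then GOTO on every symbol after a dot until no new states appear). It has 16 states:
  I0: { [L → . L * *], [L → . b L], [L → . b b b], [P → . L *], [P → . c P], [P → . id D], [P' → . P] }  — shift
  I1: { [L → L . * *], [P → L . *] }  — shift
  I2: { [P' → P .] }  — accept
  I3: { [L → . L * *], [L → . b L], [L → . b b b], [L → b . L], [L → b . b b] }  — shift
  I4: { [L → . L * *], [L → . b L], [L → . b b b], [P → . L *], [P → . c P], [P → . id D], [P → c . P] }  — shift
  I5: { [D → . id P], [D → .], [P → id . D] }  — shift, reduce
  I6: { [P → id D .] }  — reduce
  I7: { [D → id . P], [L → . L * *], [L → . b L], [L → . b b b], [P → . L *], [P → . c P], [P → . id D] }  — shift
  I8: { [D → id P .] }  — reduce
  I9: { [P → c P .] }  — reduce
  I10: { [L → L . * *], [L → b L .] }  — shift, reduce
  I11: { [L → . L * *], [L → . b L], [L → . b b b], [L → b . L], [L → b . b b], [L → b b . b] }  — shift
  I12: { [L → . L * *], [L → . b L], [L → . b b b], [L → b . L], [L → b . b b], [L → b b . b], [L → b b b .] }  — shift, reduce
  I13: { [L → L * . *] }  — shift
  I14: { [L → L * * .] }  — reduce
  I15: { [L → L * . *], [P → L * .] }  — shift, reduce

I5 contains reduce item [D → .] and shift item [D → . id P] — shift-reduce conflict.
I10 contains reduce item [L → b L .] and shift item [L → L . * *] — shift-reduce conflict.
I12 contains reduce item [L → b b b .] and shift items [L → . b L], [L → . b b b], [L → b . b b], [L → b b . b] — shift-reduce conflict.
I15 contains reduce item [P → L * .] and shift item [L → L * . *] — shift-reduce conflict.

Answer: Yes — I5: [D → .] vs [D → . id P]; I10: [L → b L .] vs [L → L . * *]; I12: [L → b b b .] vs [L → . b L]; I15: [P → L * .] vs [L → L * . *]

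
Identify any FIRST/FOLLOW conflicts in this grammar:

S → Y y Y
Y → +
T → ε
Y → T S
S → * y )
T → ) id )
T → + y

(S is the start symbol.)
Yes. T → ')' id ')' with FOLLOW(T) on { ')' }; T → '+' y with FOLLOW(T) on { '+' }

Nullable non-terminals: T.

T: nullable alternative(s) T → ε; FOLLOW(T) = { ')', '*', '+' }
  T → ε: FIRST \ {ε} = { } — this is the only nullable alternative, skip
  T → ) id ): FIRST \ {ε} = { ')' } — overlaps FOLLOW(T) on { ')' }: CONFLICT
  T → + y: FIRST \ {ε} = { '+' } — overlaps FOLLOW(T) on { '+' }: CONFLICT

S, Y have no nullable alternative, so no FIRST/FOLLOW check is needed there.

So the grammar has 2 FIRST/FOLLOW conflicts (marked CONFLICT above).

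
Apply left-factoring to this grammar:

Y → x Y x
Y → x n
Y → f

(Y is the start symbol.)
Left-factoring transforms A → αβ₁ | αβ₂ into A → αA' and A' → β₁ | β₂
(α is the longest common prefix among the alternatives). Repeat until
no nonterminal has two alternatives with a common prefix.

Round 1: Y has alternatives sharing prefix 'x'. Introduce Y': Y → x Y'
  Add: Y' → Y x
  Add: Y' → n

No remaining common prefixes — done.

Resulting grammar:
Y → x Y'
Y' → Y x
Y' → n
Y → f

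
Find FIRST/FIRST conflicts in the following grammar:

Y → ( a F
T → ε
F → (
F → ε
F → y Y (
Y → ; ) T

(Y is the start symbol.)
Productions for Y:
  Y → ( a F: FIRST = { '(' }
  Y → ; ) T: FIRST = { ';' }
Productions for F:
  F → (: FIRST = { '(' }
  F → ε: FIRST = { ε }
  F → y Y (: FIRST = { 'y' }
T has only one production, so no FIRST/FIRST conflict is possible there.

All alternatives of each non-terminal have pairwise disjoint FIRST sets.

Answer: No FIRST/FIRST conflicts.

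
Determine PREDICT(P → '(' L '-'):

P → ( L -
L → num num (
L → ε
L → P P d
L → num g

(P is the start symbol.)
PREDICT(P → '(' L '-') = (FIRST(RHS) \ {ε}) ∪ (FOLLOW(P) if ε ∈ FIRST(RHS), i.e. RHS ⇒* ε)
FIRST('(' L '-') = { '(' }
ε ∉ FIRST('(' L '-'), so FOLLOW(P) is not added.
PREDICT(P → '(' L '-') = { '(' }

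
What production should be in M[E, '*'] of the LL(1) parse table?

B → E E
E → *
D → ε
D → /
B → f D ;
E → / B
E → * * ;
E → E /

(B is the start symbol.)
E → *, E → * * ;, E → E /

To find M[E, '*'], we find productions for E where '*' is in the predict set (PREDICT(N → α) = (FIRST(α) \ {ε}) ∪ (FOLLOW(N) if α ⇒* ε)).

Relevant sets:
  FIRST(E) = { '*', '/' }

E → *: PREDICT = { '*' }
  '*' is in predict set, so this production goes in M[E, '*']
E → / B: PREDICT = { '/' }
E → * * ;: PREDICT = { '*' }
  '*' is in predict set, so this production goes in M[E, '*']
E → E /: PREDICT = { '*', '/' }
  '*' is in predict set, so this production goes in M[E, '*']

M[E, '*'] = E → *, E → * * ;, E → E /  (a multiply-defined cell — the grammar is not LL(1))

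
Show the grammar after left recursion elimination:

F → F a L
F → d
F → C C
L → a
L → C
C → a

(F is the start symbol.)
F → d F'
F → C C F'
F' → a L F'
F' → ε
L → a
L → C
C → a

F is directly left-recursive. The standard transformation for
  A → A α₁ | ... | A α_m | β₁ | ... | β_n
is
  A  → β₁ A' | ... | β_n A'
  A' → α₁ A' | ... | α_m A' | ε

F → d becomes F → d F'
F → C C becomes F → C C F'
F → F a L becomes F' → a L F'
Add F' → ε

Productions for other non-terminals are unchanged:
  L → a
  L → C
  C → a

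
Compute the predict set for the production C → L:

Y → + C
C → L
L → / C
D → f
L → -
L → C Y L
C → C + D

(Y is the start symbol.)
PREDICT(C → L) = (FIRST(RHS) \ {ε}) ∪ (FOLLOW(C) if ε ∈ FIRST(RHS), i.e. RHS ⇒* ε)
FIRST(L) = { '-', '/' }
FIRST(L) = { '-', '/' }
ε ∉ FIRST(L), so FOLLOW(C) is not added.
PREDICT(C → L) = { '-', '/' }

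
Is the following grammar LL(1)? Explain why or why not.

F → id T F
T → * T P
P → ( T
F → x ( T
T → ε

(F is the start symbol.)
Relevant sets:
  FOLLOW(T) = { $, '(', 'id', 'x' }

For F:
  PREDICT(F → id T F) = { 'id' }
  PREDICT(F → x '(' T) = { 'x' }
For T:
  PREDICT(T → '*' T P) = { '*' }
  PREDICT(T → ε) = { $, '(', 'id', 'x' }
P has a single production, so nothing to check there.

All predict sets are disjoint. The grammar IS LL(1).

Answer: Yes, the grammar is LL(1).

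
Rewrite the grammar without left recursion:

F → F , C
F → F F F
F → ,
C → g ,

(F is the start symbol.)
F → , F'
F' → , C F'
F' → F F F'
F' → ε
C → g ,

F is directly left-recursive. The standard transformation for
  A → A α₁ | ... | A α_m | β₁ | ... | β_n
is
  A  → β₁ A' | ... | β_n A'
  A' → α₁ A' | ... | α_m A' | ε

F → , becomes F → , F'
F → F , C becomes F' → , C F'
F → F F F becomes F' → F F F'
Add F' → ε

Productions for other non-terminals are unchanged:
  C → g ,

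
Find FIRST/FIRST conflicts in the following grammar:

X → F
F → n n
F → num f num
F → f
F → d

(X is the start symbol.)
No FIRST/FIRST conflicts.

Productions for F:
  F → n n: FIRST = { 'n' }
  F → num f num: FIRST = { 'num' }
  F → f: FIRST = { 'f' }
  F → d: FIRST = { 'd' }
X has only one production, so no FIRST/FIRST conflict is possible there.

All alternatives of each non-terminal have pairwise disjoint FIRST sets.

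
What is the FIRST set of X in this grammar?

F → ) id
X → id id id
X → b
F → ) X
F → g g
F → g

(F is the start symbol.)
{ 'b', 'id' }

To compute FIRST(X), examine every production with X on the left-hand side, reading each right-hand side left to right until a non-nullable symbol is reached.

From X → id id id:
  - id is a terminal: add 'id' and stop
From X → b:
  - b is a terminal: add 'b' and stop

Collecting: FIRST(X) = { 'b', 'id' }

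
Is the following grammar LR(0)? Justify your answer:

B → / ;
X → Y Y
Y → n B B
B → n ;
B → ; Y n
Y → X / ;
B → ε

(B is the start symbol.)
No. Shift-reduce conflict between [B → .] and [B → . / ;]

Augment with B' → B and build the canonical LR(0) collection (I0 = CLOSURE({[B' → . B]}), then GOTO on every symbol after a dot until no new states appear). It has 16 states:
  I0: { [B → . / ;], [B → . ; Y n], [B → . n ;], [B → .], [B' → . B] }  — shift, reduce
  I1: { [B → / . ;] }  — shift
  I2: { [B → ; . Y n], [X → . Y Y], [Y → . X / ;], [Y → . n B B] }  — shift
  I3: { [B' → B .] }  — accept
  I4: { [B → n . ;] }  — shift
  I5: { [B → n ; .] }  — reduce
  I6: { [Y → X . / ;] }  — shift
  I7: { [B → ; Y . n], [X → . Y Y], [X → Y . Y], [Y → . X / ;], [Y → . n B B] }  — shift
  I8: { [B → . / ;], [B → . ; Y n], [B → . n ;], [B → .], [Y → n . B B] }  — shift, reduce
  I9: { [B → . / ;], [B → . ; Y n], [B → . n ;], [B → .], [Y → n B . B] }  — shift, reduce
  I10: { [Y → n B B .] }  — reduce
  I11: { [X → . Y Y], [X → Y . Y], [X → Y Y .], [Y → . X / ;], [Y → . n B B] }  — shift, reduce
  I12: { [B → . / ;], [B → . ; Y n], [B → . n ;], [B → .], [B → ; Y n .], [Y → n . B B] }  — shift, 2 reduces
  I13: { [Y → X / . ;] }  — shift
  I14: { [Y → X / ; .] }  — reduce
  I15: { [B → / ; .] }  — reduce

Conflict in state I0:
  Shift-reduce conflict between [B → .] and [B → . / ;]
So the grammar is NOT LR(0).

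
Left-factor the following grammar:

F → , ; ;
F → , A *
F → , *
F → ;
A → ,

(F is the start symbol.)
Left-factoring transforms A → αβ₁ | αβ₂ into A → αA' and A' → β₁ | β₂
(α is the longest common prefix among the alternatives). Repeat until
no nonterminal has two alternatives with a common prefix.

Round 1: F has alternatives sharing prefix ','. Introduce F': F → , F'
  Add: F' → ; ;
  Add: F' → A *
  Add: F' → *

No remaining common prefixes — done.

Resulting grammar:
F → , F'
F' → ; ;
F' → A *
F' → *
F → ;
A → ,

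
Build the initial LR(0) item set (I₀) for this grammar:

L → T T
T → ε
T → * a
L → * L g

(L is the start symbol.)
First, augment the grammar with L' → L
I₀ = CLOSURE({ [L' → . L] }):
  [L' → . L] has the dot before L: add [L → . T T], [L → . * L g]
  [L → . T T] has the dot before T: add [T → .], [T → . * a]
No further items can be added.

I₀ = { [L → . * L g], [L → . T T], [L' → . L], [T → . * a], [T → .] }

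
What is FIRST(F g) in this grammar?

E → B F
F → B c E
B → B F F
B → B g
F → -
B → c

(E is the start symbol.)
{ '-', 'c' }

FIRST sets of the non-terminals involved (from the grammar, by fixed-point iteration):
  FIRST(F) = { '-', 'c' }

To compute FIRST(F g), process the symbols left to right:
Symbol F is a non-terminal. Add FIRST(F) \ {ε} = { '-', 'c' }
F is not nullable (ε ∉ FIRST(F)), so stop here.
FIRST(F g) = { '-', 'c' }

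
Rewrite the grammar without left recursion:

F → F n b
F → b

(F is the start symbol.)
F is directly left-recursive. The standard transformation for
  A → A α₁ | ... | A α_m | β₁ | ... | β_n
is
  A  → β₁ A' | ... | β_n A'
  A' → α₁ A' | ... | α_m A' | ε

F → b becomes F → b F'
F → F n b becomes F' → n b F'
Add F' → ε

Resulting grammar:
F → b F'
F' → n b F'
F' → ε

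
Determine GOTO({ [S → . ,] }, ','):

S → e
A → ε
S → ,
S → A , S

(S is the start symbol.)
{ [S → , .] }

GOTO(I, ',') = CLOSURE({ [A → αX.β] : [A → α.Xβ] ∈ I, X = ',' })

Items with dot before ',', with the dot advanced:
  [S → . ,] → [S → , .]
Closure adds nothing (no advanced item has the dot before a non-terminal).

GOTO = { [S → , .] }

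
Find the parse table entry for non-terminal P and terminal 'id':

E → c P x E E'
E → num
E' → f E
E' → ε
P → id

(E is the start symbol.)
To find M[P, 'id'], we find productions for P where 'id' is in the predict set (PREDICT(N → α) = (FIRST(α) \ {ε}) ∪ (FOLLOW(N) if α ⇒* ε)).

P → id: PREDICT = { 'id' }
  'id' is in predict set, so this production goes in M[P, 'id']

M[P, 'id'] = P → id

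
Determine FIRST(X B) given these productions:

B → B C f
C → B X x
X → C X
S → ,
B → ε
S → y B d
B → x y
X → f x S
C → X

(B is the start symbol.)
{ 'f', 'x' }

FIRST sets of the non-terminals involved (from the grammar, by fixed-point iteration):
  FIRST(X) = { 'f', 'x' }

To compute FIRST(X B), process the symbols left to right:
Symbol X is a non-terminal. Add FIRST(X) \ {ε} = { 'f', 'x' }
X is not nullable (ε ∉ FIRST(X)), so stop here.
FIRST(X B) = { 'f', 'x' }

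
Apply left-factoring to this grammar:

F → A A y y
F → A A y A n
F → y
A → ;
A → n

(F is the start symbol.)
F → A A y F'
F' → y
F' → A n
F → y
A → ;
A → n

Left-factoring transforms A → αβ₁ | αβ₂ into A → αA' and A' → β₁ | β₂
(α is the longest common prefix among the alternatives). Repeat until
no nonterminal has two alternatives with a common prefix.

Round 1: F has alternatives sharing prefix 'A A y'. Introduce F': F → A A y F'
  Add: F' → y
  Add: F' → A n

No remaining common prefixes — done.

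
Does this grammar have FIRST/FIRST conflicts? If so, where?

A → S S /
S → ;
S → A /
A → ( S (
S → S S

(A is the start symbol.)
Yes. A → S S '/' / A → '(' S '(' on { '(' }; S → ';' / S → A '/' on { ';' }; S → ';' / S → S S on { ';' }; S → A '/' / S → S S on { '(', ';' }

A FIRST/FIRST conflict occurs when two productions N → α and N → β for the same non-terminal have FIRST(α) ∩ FIRST(β) ≠ ∅ (with ε ∈ FIRST of a nullable right-hand side, so two nullable alternatives also conflict).

FIRST sets of the non-terminals at (or reachable through a nullable prefix from) the front of some alternative:
  FIRST(S) = { '(', ';' }
  FIRST(A) = { '(', ';' }

Productions for A:
  A → S S /: FIRST = { '(', ';' }
  A → ( S (: FIRST = { '(' }
Productions for S:
  S → ;: FIRST = { ';' }
  S → A /: FIRST = { '(', ';' }
  S → S S: FIRST = { '(', ';' }

Conflict for A: A → S S / and A → ( S (
  Overlap: { '(' }
Conflict for S: S → ; and S → A /
  Overlap: { ';' }
Conflict for S: S → ; and S → S S
  Overlap: { ';' }
Conflict for S: S → A / and S → S S
  Overlap: { '(', ';' }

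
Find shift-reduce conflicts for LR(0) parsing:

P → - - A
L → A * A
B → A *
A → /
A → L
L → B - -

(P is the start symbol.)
A shift-reduce conflict occurs when an LR(0) state has both:
  - a complete (reduce) item [A → α .] (dot at the end), and
  - a shift item [B → β . c γ] (dot before a terminal).

Augment with P' → P and build the canonical LR(0) collection (I0 = CLOSURE({[P' → . P]}), then GOTO on every symbol after a dot until no new states appear). It has 12 states:
  I0: { [P → . - - A], [P' → . P] }  — shift
  I1: { [P → - . - A] }  — shift
  I2: { [P' → P .] }  — accept
  I3: { [A → . /], [A → . L], [B → . A *], [L → . A * A], [L → . B - -], [P → - - . A] }  — shift
  I4: { [A → / .] }  — reduce
  I5: { [B → A . *], [L → A . * A], [P → - - A .] }  — shift, reduce
  I6: { [L → B . - -] }  — shift
  I7: { [A → L .] }  — reduce
  I8: { [L → B - . -] }  — shift
  I9: { [L → B - - .] }  — reduce
  I10: { [A → . /], [A → . L], [B → . A *], [B → A * .], [L → . A * A], [L → . B - -], [L → A * . A] }  — shift, reduce
  I11: { [B → A . *], [L → A * A .], [L → A . * A] }  — shift, reduce

I5 contains reduce item [P → - - A .] and shift items [B → A . *], [L → A . * A] — shift-reduce conflict.
I10 contains reduce item [B → A * .] and shift item [A → . /] — shift-reduce conflict.
I11 contains reduce item [L → A * A .] and shift items [B → A . *], [L → A . * A] — shift-reduce conflict.

Answer: Yes — I5: [P → - - A .] vs [B → A . *]; I10: [B → A * .] vs [A → . /]; I11: [L → A * A .] vs [B → A . *]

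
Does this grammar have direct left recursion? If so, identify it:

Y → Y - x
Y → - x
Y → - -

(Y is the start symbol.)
Yes, Y is left-recursive

Direct left recursion occurs when N → N α for some non-terminal N (the right-hand side begins with the left-hand side itself).

Y → Y - x: LEFT RECURSIVE (starts with Y)
Y → - x: starts with '-'
Y → - -: starts with '-'

The grammar has direct left recursion on: Y.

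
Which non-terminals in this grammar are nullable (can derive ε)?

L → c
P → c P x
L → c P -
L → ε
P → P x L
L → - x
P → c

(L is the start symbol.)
{ 'L' }

A non-terminal is nullable if it can derive ε (the empty string): either it has an ε-production, or it has a production whose right-hand side consists entirely of nullable non-terminals.

ε-productions: L → ε
So L is immediately nullable.
No further non-terminal can be added: every production for the remaining non-terminals contains a terminal or a non-nullable non-terminal.
Nullable = { 'L' }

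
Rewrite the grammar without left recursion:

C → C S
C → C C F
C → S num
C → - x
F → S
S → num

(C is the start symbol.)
C → S num C'
C → - x C'
C' → S C'
C' → C F C'
C' → ε
F → S
S → num

C is directly left-recursive. The standard transformation for
  A → A α₁ | ... | A α_m | β₁ | ... | β_n
is
  A  → β₁ A' | ... | β_n A'
  A' → α₁ A' | ... | α_m A' | ε

C → S num becomes C → S num C'
C → - x becomes C → - x C'
C → C S becomes C' → S C'
C → C C F becomes C' → C F C'
Add C' → ε

Productions for other non-terminals are unchanged:
  F → S
  S → num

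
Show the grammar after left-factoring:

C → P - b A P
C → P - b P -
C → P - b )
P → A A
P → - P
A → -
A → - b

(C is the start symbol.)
Left-factoring transforms A → αβ₁ | αβ₂ into A → αA' and A' → β₁ | β₂
(α is the longest common prefix among the alternatives). Repeat until
no nonterminal has two alternatives with a common prefix.

Round 1: C has alternatives sharing prefix 'P - b'. Introduce C': C → P - b C'
  Add: C' → A P
  Add: C' → P -
  Add: C' → )

Round 2: A has alternatives sharing prefix '-'. Introduce A': A → - A'
  Add: A' → ε
  Add: A' → b

No remaining common prefixes — done.

Resulting grammar:
C → P - b C'
C' → A P
C' → P -
C' → )
P → A A
P → - P
A → - A'
A' → ε
A' → b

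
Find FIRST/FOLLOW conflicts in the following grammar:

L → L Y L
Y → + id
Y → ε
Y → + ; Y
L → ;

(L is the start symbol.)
No FIRST/FOLLOW conflicts.

Nullable non-terminals: Y.

Y: nullable alternative(s) Y → ε; FOLLOW(Y) = { ';' }
  Y → + id: FIRST \ {ε} = { '+' } — disjoint from FOLLOW(Y)
  Y → ε: FIRST \ {ε} = { } — this is the only nullable alternative, skip
  Y → + ; Y: FIRST \ {ε} = { '+' } — disjoint from FOLLOW(Y)

L has no nullable alternative, so no FIRST/FOLLOW check is needed there.

No FIRST/FOLLOW conflicts found.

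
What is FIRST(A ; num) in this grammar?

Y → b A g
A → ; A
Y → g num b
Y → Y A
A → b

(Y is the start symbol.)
FIRST sets of the non-terminals involved (from the grammar, by fixed-point iteration):
  FIRST(A) = { ';', 'b' }

To compute FIRST(A ; num), process the symbols left to right:
Symbol A is a non-terminal. Add FIRST(A) \ {ε} = { ';', 'b' }
A is not nullable (ε ∉ FIRST(A)), so stop here.
FIRST(A ; num) = { ';', 'b' }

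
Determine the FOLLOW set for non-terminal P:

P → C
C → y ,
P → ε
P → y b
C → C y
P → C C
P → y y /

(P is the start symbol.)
To compute FOLLOW(P), find every occurrence of P on a right-hand side N → α P β: add FIRST(β) \ {ε}, and if β is empty or nullable also add FOLLOW(N). Iterate to a fixed point.

P is the start symbol, so $ ∈ FOLLOW(P).
P does not occur on any right-hand side.

Taking the union: FOLLOW(P) = { $ }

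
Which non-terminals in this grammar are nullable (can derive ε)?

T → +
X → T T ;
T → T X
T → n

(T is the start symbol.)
None

There are no ε-productions, so no non-terminal can derive ε.
No non-terminals are nullable.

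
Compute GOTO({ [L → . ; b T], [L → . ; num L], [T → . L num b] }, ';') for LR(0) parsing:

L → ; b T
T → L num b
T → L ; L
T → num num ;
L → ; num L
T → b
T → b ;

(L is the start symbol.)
{ [L → ; . b T], [L → ; . num L] }

GOTO(I, ';') = CLOSURE({ [A → αX.β] : [A → α.Xβ] ∈ I, X = ';' })

Items with dot before ';', with the dot advanced:
  [L → . ; b T] → [L → ; . b T]
  [L → . ; num L] → [L → ; . num L]
Closure adds nothing (no advanced item has the dot before a non-terminal).

GOTO = { [L → ; . b T], [L → ; . num L] }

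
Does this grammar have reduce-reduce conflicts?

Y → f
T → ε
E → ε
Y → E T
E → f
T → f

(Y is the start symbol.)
Augment with Y' → Y and build the canonical LR(0) collection (I0 = CLOSURE({[Y' → . Y]}), then GOTO on every symbol after a dot until no new states appear). It has 6 states:
  I0: { [E → . f], [E → .], [Y → . E T], [Y → . f], [Y' → . Y] }  — shift, reduce
  I1: { [T → . f], [T → .], [Y → E . T] }  — shift, reduce
  I2: { [Y' → Y .] }  — accept
  I3: { [E → f .], [Y → f .] }  — 2 reduces
  I4: { [Y → E T .] }  — reduce
  I5: { [T → f .] }  — reduce

I3 contains complete items [E → f .], [Y → f .] — reduce-reduce conflict.

Answer: Yes — I3: [E → f .] vs [Y → f .]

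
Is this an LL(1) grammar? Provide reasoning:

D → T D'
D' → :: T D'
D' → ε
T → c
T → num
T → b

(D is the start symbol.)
Relevant sets:
  FOLLOW(D') = { $ }

For D':
  PREDICT(D' → :: T D') = { '::' }
  PREDICT(D' → ε) = { $ }
For T:
  PREDICT(T → c) = { 'c' }
  PREDICT(T → num) = { 'num' }
  PREDICT(T → b) = { 'b' }
D has a single production, so nothing to check there.

All predict sets are disjoint. The grammar IS LL(1).

Answer: Yes, the grammar is LL(1).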